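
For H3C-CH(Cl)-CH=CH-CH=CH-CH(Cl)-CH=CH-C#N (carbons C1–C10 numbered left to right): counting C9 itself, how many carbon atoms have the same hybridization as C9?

C9 is sp2 (one π bond).
C1: sp3
C2: sp3
C3: sp2 ✓
C4: sp2 ✓
C5: sp2 ✓
C6: sp2 ✓
C7: sp3
C8: sp2 ✓
C9: sp2 ✓
C10: sp
6 carbons are sp2.

6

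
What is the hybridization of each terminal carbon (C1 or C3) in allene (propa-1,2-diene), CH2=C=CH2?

sp^2

Each terminal carbon (C1 or C3) carries 3 σ bonds, plus one π bond, giving a steric number of 3, so it is sp2.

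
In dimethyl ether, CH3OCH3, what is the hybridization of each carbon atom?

sp³

Each carbon atom (4 σ bonds) has steric number 4: sp3.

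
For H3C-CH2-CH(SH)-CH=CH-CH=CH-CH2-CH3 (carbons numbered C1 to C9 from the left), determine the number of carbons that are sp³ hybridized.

5

C1: sp3 ✓
C2: sp3 ✓
C3: sp3 ✓
C4: sp2
C5: sp2
C6: sp2
C7: sp2
C8: sp3 ✓
C9: sp3 ✓
C1, C2, C3, C8, C9 → 5 sp3 carbons.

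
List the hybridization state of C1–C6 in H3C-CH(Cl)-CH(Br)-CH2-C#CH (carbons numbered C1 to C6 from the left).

C1 sp3, C2 sp3, C3 sp3, C4 sp3, C5 sp, C6 sp

C1 (4 σ bonds) has steric number 4: sp3.
C2 — 4 σ bonds. Steric number 4, so sp3.
C3 — 4 σ bonds. Steric number 4, so sp3.
C4 carries 4 σ bonds, giving a steric number of 4, so it is sp3.
C5: 2 σ bonds, plus two π bonds; 2 regions of electron density → sp.
C6 carries 2 σ bonds, plus two π bonds, giving a steric number of 2, so it is sp.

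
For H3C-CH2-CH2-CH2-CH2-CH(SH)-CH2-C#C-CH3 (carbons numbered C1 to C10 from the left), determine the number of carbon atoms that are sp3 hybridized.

8

C1: sp3 ✓
C2: sp3 ✓
C3: sp3 ✓
C4: sp3 ✓
C5: sp3 ✓
C6: sp3 ✓
C7: sp3 ✓
C8: sp
C9: sp
C10: sp3 ✓
C1, C2, C3, C4, C5, C6, C7, C10 → 8 sp3 carbons.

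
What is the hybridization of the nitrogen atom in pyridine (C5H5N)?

N has two σ bonds and one lone pair in the ring plane (steric number 3 → sp2); its p orbital contributes one electron to the aromatic π system via the C=N double bond.

sp^2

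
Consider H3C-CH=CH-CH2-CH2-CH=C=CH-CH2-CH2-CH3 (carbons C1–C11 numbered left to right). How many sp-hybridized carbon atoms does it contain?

1

C1: sp3
C2: sp2
C3: sp2
C4: sp3
C5: sp3
C6: sp2
C7: sp ✓
C8: sp2
C9: sp3
C10: sp3
C11: sp3
C7 → 1 sp carbon.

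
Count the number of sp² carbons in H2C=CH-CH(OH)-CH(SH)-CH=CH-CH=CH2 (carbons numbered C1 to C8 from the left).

6

C1: sp2 ✓
C2: sp2 ✓
C3: sp3
C4: sp3
C5: sp2 ✓
C6: sp2 ✓
C7: sp2 ✓
C8: sp2 ✓
C1, C2, C5, C6, C7, C8 → 6 sp2 carbons.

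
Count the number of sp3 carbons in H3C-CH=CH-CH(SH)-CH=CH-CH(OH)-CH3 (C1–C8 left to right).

C1: sp3 ✓
C2: sp2
C3: sp2
C4: sp3 ✓
C5: sp2
C6: sp2
C7: sp3 ✓
C8: sp3 ✓
C1, C4, C7, C8 → 4 sp3 carbons.

4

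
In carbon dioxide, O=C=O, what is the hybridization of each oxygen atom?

One σ bond + two lone pairs = steric number 3 → sp2.

sp^2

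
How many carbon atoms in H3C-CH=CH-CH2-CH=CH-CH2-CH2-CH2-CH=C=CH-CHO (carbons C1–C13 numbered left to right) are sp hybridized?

1

C1: sp3
C2: sp2
C3: sp2
C4: sp3
C5: sp2
C6: sp2
C7: sp3
C8: sp3
C9: sp3
C10: sp2
C11: sp ✓
C12: sp2
C13: sp2
C11 → 1 sp carbon.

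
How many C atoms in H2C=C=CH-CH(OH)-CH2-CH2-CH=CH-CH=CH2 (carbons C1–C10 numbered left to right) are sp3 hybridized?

3

C1: sp2
C2: sp
C3: sp2
C4: sp3 ✓
C5: sp3 ✓
C6: sp3 ✓
C7: sp2
C8: sp2
C9: sp2
C10: sp2
C4, C5, C6 → 3 sp3 carbons.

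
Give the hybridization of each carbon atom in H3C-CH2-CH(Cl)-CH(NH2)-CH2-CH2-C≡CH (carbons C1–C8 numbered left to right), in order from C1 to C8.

C1: 4 σ bonds — 4 electron domains, sp3.
C2: 4 σ bonds; 4 regions of electron density → sp3.
C3 (4 σ bonds) has steric number 4: sp3.
C4: 4 σ bonds; 4 regions of electron density → sp3.
C5 carries 4 σ bonds, giving a steric number of 4, so it is sp3.
C6 (4 σ bonds) has steric number 4: sp3.
C7: 2 σ bonds, plus two π bonds; 2 regions of electron density → sp.
C8: 2 σ bonds, plus two π bonds; 2 regions of electron density → sp.

C1 sp3, C2 sp3, C3 sp3, C4 sp3, C5 sp3, C6 sp3, C7 sp, C8 sp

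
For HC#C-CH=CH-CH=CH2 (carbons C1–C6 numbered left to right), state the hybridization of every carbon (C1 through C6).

C1: 2 σ bonds, plus two π bonds — 2 electron domains, sp.
C2: 2 σ bonds, plus two π bonds — 2 electron domains, sp.
C3 (3 σ bonds, plus one π bond) has steric number 3: sp2.
C4: 3 σ bonds, plus one π bond — 3 electron domains, sp2.
C5 (3 σ bonds, plus one π bond) has steric number 3: sp2.
C6 has 3 σ bonds, plus one π bond: steric number 3 → sp2.

C1 sp, C2 sp, C3 sp2, C4 sp2, C5 sp2, C6 sp2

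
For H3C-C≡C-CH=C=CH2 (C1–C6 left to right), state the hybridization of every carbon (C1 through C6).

C1 has 4 σ bonds: steric number 4 → sp3.
C2 — 2 σ bonds, plus two π bonds. Steric number 2, so sp.
C3 is sp: 2 σ bonds, plus two π bonds, 2 electron-density regions.
C4 is sp2: 3 σ bonds, plus one π bond, 3 electron-density regions.
C5 carries 2 σ bonds, plus two π bonds, giving a steric number of 2, so it is sp.
C6 has 3 σ bonds, plus one π bond: steric number 3 → sp2.

C1 sp3, C2 sp, C3 sp, C4 sp2, C5 sp, C6 sp2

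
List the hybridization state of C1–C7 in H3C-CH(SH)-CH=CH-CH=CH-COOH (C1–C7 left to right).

C1 sp3, C2 sp3, C3 sp2, C4 sp2, C5 sp2, C6 sp2, C7 sp2

C1 — 4 σ bonds. Steric number 4, so sp3.
C2: 4 σ bonds; 4 regions of electron density → sp3.
C3 carries 3 σ bonds, plus one π bond, giving a steric number of 3, so it is sp2.
C4 (3 σ bonds, plus one π bond) has steric number 3: sp2.
C5 (3 σ bonds, plus one π bond) has steric number 3: sp2.
C6: 3 σ bonds, plus one π bond; 3 regions of electron density → sp2.
C7: 3 σ bonds, plus one π bond; 3 regions of electron density → sp2.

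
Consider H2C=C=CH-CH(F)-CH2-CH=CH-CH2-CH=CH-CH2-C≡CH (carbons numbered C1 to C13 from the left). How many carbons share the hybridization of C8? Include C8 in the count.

4

C8 is sp3 (only σ bonds).
C1: sp2
C2: sp
C3: sp2
C4: sp3 ✓
C5: sp3 ✓
C6: sp2
C7: sp2
C8: sp3 ✓
C9: sp2
C10: sp2
C11: sp3 ✓
C12: sp
C13: sp
4 carbons are sp3.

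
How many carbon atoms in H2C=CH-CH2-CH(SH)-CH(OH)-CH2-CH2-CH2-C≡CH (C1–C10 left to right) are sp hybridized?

2

C1: sp2
C2: sp2
C3: sp3
C4: sp3
C5: sp3
C6: sp3
C7: sp3
C8: sp3
C9: sp ✓
C10: sp ✓
C9, C10 → 2 sp carbons.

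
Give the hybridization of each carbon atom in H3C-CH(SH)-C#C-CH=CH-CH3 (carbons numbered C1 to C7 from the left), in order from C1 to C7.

C1 sp3, C2 sp3, C3 sp, C4 sp, C5 sp2, C6 sp2, C7 sp3

C1 — 4 σ bonds. Steric number 4, so sp3.
C2 is sp3: 4 σ bonds, 4 electron-density regions.
C3 (2 σ bonds, plus two π bonds) has steric number 2: sp.
C4 is sp: 2 σ bonds, plus two π bonds, 2 electron-density regions.
C5: 3 σ bonds, plus one π bond; 3 regions of electron density → sp2.
C6 — 3 σ bonds, plus one π bond. Steric number 3, so sp2.
C7 — 4 σ bonds. Steric number 4, so sp3.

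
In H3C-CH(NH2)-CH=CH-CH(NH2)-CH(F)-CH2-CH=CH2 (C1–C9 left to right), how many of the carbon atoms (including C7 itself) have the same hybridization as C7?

5

C7 is sp3 (only σ bonds).
C1: sp3 ✓
C2: sp3 ✓
C3: sp2
C4: sp2
C5: sp3 ✓
C6: sp3 ✓
C7: sp3 ✓
C8: sp2
C9: sp2
5 carbons are sp3.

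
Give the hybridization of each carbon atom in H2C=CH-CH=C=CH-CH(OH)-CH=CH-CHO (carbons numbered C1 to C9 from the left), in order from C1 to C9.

C1 (3 σ bonds, plus one π bond) has steric number 3: sp2.
C2 — 3 σ bonds, plus one π bond. Steric number 3, so sp2.
C3: 3 σ bonds, plus one π bond — 3 electron domains, sp2.
C4 is sp: 2 σ bonds, plus two π bonds, 2 electron-density regions.
C5 carries 3 σ bonds, plus one π bond, giving a steric number of 3, so it is sp2.
C6 has 4 σ bonds: steric number 4 → sp3.
C7 has 3 σ bonds, plus one π bond: steric number 3 → sp2.
C8 has 3 σ bonds, plus one π bond: steric number 3 → sp2.
C9 has 3 σ bonds, plus one π bond: steric number 3 → sp2.

C1 sp2, C2 sp2, C3 sp2, C4 sp, C5 sp2, C6 sp3, C7 sp2, C8 sp2, C9 sp2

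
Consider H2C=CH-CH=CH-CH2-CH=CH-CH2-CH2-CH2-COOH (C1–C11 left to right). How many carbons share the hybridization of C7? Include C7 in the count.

C7 is sp2 (one π bond).
C1: sp2 ✓
C2: sp2 ✓
C3: sp2 ✓
C4: sp2 ✓
C5: sp3
C6: sp2 ✓
C7: sp2 ✓
C8: sp3
C9: sp3
C10: sp3
C11: sp2 ✓
7 carbons are sp2.

7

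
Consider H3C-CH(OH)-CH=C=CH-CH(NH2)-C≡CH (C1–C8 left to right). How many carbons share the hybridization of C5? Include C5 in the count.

2

C5 is sp2 (one π bond).
C1: sp3
C2: sp3
C3: sp2 ✓
C4: sp
C5: sp2 ✓
C6: sp3
C7: sp
C8: sp
2 carbons are sp2.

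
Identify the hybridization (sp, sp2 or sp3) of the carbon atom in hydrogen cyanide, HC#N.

sp

The carbon atom: 2 σ bonds, plus two π bonds; 2 regions of electron density → sp.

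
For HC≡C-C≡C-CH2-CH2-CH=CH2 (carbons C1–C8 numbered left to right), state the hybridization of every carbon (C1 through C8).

C1 is sp: 2 σ bonds, plus two π bonds, 2 electron-density regions.
C2: 2 σ bonds, plus two π bonds; 2 regions of electron density → sp.
C3 — 2 σ bonds, plus two π bonds. Steric number 2, so sp.
C4 has 2 σ bonds, plus two π bonds: steric number 2 → sp.
C5: 4 σ bonds — 4 electron domains, sp3.
C6 has 4 σ bonds: steric number 4 → sp3.
C7 has 3 σ bonds, plus one π bond: steric number 3 → sp2.
C8 (3 σ bonds, plus one π bond) has steric number 3: sp2.

C1 sp, C2 sp, C3 sp, C4 sp, C5 sp3, C6 sp3, C7 sp2, C8 sp2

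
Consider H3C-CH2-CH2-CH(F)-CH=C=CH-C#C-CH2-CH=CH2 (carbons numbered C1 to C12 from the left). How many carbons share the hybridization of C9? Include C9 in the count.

C9 is sp (two π bonds).
C1: sp3
C2: sp3
C3: sp3
C4: sp3
C5: sp2
C6: sp ✓
C7: sp2
C8: sp ✓
C9: sp ✓
C10: sp3
C11: sp2
C12: sp2
3 carbons are sp.

3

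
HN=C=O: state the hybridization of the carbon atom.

The carbon atom: 2 σ bonds, plus two π bonds; 2 regions of electron density → sp.

sp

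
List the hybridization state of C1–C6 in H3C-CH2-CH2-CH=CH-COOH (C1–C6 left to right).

C1: 4 σ bonds — 4 electron domains, sp3.
C2 has 4 σ bonds: steric number 4 → sp3.
C3 has 4 σ bonds: steric number 4 → sp3.
C4: 3 σ bonds, plus one π bond — 3 electron domains, sp2.
C5 (3 σ bonds, plus one π bond) has steric number 3: sp2.
C6 has 3 σ bonds, plus one π bond: steric number 3 → sp2.

C1 sp3, C2 sp3, C3 sp3, C4 sp2, C5 sp2, C6 sp2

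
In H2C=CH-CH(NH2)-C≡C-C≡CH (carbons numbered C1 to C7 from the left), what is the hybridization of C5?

C5 (2 σ bonds, plus two π bonds) has steric number 2: sp.

sp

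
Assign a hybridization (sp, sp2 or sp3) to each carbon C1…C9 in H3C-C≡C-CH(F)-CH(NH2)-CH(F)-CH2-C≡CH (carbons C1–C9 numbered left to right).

C1 is sp3: 4 σ bonds, 4 electron-density regions.
C2 is sp: 2 σ bonds, plus two π bonds, 2 electron-density regions.
C3: 2 σ bonds, plus two π bonds; 2 regions of electron density → sp.
C4: 4 σ bonds; 4 regions of electron density → sp3.
C5 carries 4 σ bonds, giving a steric number of 4, so it is sp3.
C6: 4 σ bonds; 4 regions of electron density → sp3.
C7 carries 4 σ bonds, giving a steric number of 4, so it is sp3.
C8 has 2 σ bonds, plus two π bonds: steric number 2 → sp.
C9 — 2 σ bonds, plus two π bonds. Steric number 2, so sp.

C1 sp3, C2 sp, C3 sp, C4 sp3, C5 sp3, C6 sp3, C7 sp3, C8 sp, C9 sp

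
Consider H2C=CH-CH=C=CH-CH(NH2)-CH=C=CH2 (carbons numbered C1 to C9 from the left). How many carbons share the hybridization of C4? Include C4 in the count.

C4 is sp (two π bonds).
C1: sp2
C2: sp2
C3: sp2
C4: sp ✓
C5: sp2
C6: sp3
C7: sp2
C8: sp ✓
C9: sp2
2 carbons are sp.

2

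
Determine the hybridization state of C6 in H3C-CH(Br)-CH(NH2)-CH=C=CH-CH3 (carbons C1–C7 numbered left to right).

C6 (3 σ bonds, plus one π bond) has steric number 3: sp2.

sp^2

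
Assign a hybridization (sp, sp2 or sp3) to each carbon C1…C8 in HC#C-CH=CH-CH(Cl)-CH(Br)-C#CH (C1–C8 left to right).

C1 sp, C2 sp, C3 sp2, C4 sp2, C5 sp3, C6 sp3, C7 sp, C8 sp

C1 (2 σ bonds, plus two π bonds) has steric number 2: sp.
C2: 2 σ bonds, plus two π bonds; 2 regions of electron density → sp.
C3 has 3 σ bonds, plus one π bond: steric number 3 → sp2.
C4: 3 σ bonds, plus one π bond — 3 electron domains, sp2.
C5 — 4 σ bonds. Steric number 4, so sp3.
C6 (4 σ bonds) has steric number 4: sp3.
C7 carries 2 σ bonds, plus two π bonds, giving a steric number of 2, so it is sp.
C8 carries 2 σ bonds, plus two π bonds, giving a steric number of 2, so it is sp.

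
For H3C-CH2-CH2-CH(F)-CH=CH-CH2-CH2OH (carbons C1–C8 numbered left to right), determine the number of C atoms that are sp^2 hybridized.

2

C1: sp3
C2: sp3
C3: sp3
C4: sp3
C5: sp2 ✓
C6: sp2 ✓
C7: sp3
C8: sp3
C5, C6 → 2 sp2 carbons.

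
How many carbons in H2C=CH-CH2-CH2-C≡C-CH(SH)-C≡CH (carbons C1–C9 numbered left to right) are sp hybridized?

4

C1: sp2
C2: sp2
C3: sp3
C4: sp3
C5: sp ✓
C6: sp ✓
C7: sp3
C8: sp ✓
C9: sp ✓
C5, C6, C8, C9 → 4 sp carbons.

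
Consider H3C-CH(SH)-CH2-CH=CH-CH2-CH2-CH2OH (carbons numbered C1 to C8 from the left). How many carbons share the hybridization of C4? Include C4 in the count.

C4 is sp2 (one π bond).
C1: sp3
C2: sp3
C3: sp3
C4: sp2 ✓
C5: sp2 ✓
C6: sp3
C7: sp3
C8: sp3
2 carbons are sp2.

2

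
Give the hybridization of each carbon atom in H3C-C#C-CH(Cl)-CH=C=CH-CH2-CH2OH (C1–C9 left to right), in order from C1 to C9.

C1: 4 σ bonds; 4 regions of electron density → sp3.
C2 carries 2 σ bonds, plus two π bonds, giving a steric number of 2, so it is sp.
C3 — 2 σ bonds, plus two π bonds. Steric number 2, so sp.
C4 carries 4 σ bonds, giving a steric number of 4, so it is sp3.
C5 — 3 σ bonds, plus one π bond. Steric number 3, so sp2.
C6 is sp: 2 σ bonds, plus two π bonds, 2 electron-density regions.
C7: 3 σ bonds, plus one π bond — 3 electron domains, sp2.
C8 carries 4 σ bonds, giving a steric number of 4, so it is sp3.
C9 carries 4 σ bonds, giving a steric number of 4, so it is sp3.

C1 sp3, C2 sp, C3 sp, C4 sp3, C5 sp2, C6 sp, C7 sp2, C8 sp3, C9 sp3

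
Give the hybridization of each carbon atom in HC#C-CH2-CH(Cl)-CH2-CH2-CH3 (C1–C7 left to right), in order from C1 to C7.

C1 sp, C2 sp, C3 sp3, C4 sp3, C5 sp3, C6 sp3, C7 sp3

C1 is sp: 2 σ bonds, plus two π bonds, 2 electron-density regions.
C2 is sp: 2 σ bonds, plus two π bonds, 2 electron-density regions.
C3 — 4 σ bonds. Steric number 4, so sp3.
C4: 4 σ bonds; 4 regions of electron density → sp3.
C5 is sp3: 4 σ bonds, 4 electron-density regions.
C6 is sp3: 4 σ bonds, 4 electron-density regions.
C7 is sp3: 4 σ bonds, 4 electron-density regions.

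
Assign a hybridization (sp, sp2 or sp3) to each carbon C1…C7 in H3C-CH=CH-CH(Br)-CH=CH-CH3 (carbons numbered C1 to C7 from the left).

C1 is sp3: 4 σ bonds, 4 electron-density regions.
C2: 3 σ bonds, plus one π bond; 3 regions of electron density → sp2.
C3 has 3 σ bonds, plus one π bond: steric number 3 → sp2.
C4 — 4 σ bonds. Steric number 4, so sp3.
C5 carries 3 σ bonds, plus one π bond, giving a steric number of 3, so it is sp2.
C6 is sp2: 3 σ bonds, plus one π bond, 3 electron-density regions.
C7 has 4 σ bonds: steric number 4 → sp3.

C1 sp3, C2 sp2, C3 sp2, C4 sp3, C5 sp2, C6 sp2, C7 sp3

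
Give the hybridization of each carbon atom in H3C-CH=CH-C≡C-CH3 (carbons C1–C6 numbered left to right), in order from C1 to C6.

C1 sp3, C2 sp2, C3 sp2, C4 sp, C5 sp, C6 sp3

C1: 4 σ bonds — 4 electron domains, sp3.
C2 — 3 σ bonds, plus one π bond. Steric number 3, so sp2.
C3 has 3 σ bonds, plus one π bond: steric number 3 → sp2.
C4 (2 σ bonds, plus two π bonds) has steric number 2: sp.
C5 is sp: 2 σ bonds, plus two π bonds, 2 electron-density regions.
C6 — 4 σ bonds. Steric number 4, so sp3.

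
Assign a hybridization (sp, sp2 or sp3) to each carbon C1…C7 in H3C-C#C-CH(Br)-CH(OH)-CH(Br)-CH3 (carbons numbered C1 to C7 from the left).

C1 — 4 σ bonds. Steric number 4, so sp3.
C2 carries 2 σ bonds, plus two π bonds, giving a steric number of 2, so it is sp.
C3: 2 σ bonds, plus two π bonds; 2 regions of electron density → sp.
C4 — 4 σ bonds. Steric number 4, so sp3.
C5 — 4 σ bonds. Steric number 4, so sp3.
C6: 4 σ bonds; 4 regions of electron density → sp3.
C7: 4 σ bonds — 4 electron domains, sp3.

C1 sp3, C2 sp, C3 sp, C4 sp3, C5 sp3, C6 sp3, C7 sp3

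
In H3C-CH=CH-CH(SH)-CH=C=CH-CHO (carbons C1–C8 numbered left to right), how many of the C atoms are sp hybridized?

C1: sp3
C2: sp2
C3: sp2
C4: sp3
C5: sp2
C6: sp ✓
C7: sp2
C8: sp2
C6 → 1 sp carbon.

1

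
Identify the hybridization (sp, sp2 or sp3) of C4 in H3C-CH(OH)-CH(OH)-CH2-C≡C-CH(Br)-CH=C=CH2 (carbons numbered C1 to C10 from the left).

sp³

C4: 4 σ bonds — 4 electron domains, sp3.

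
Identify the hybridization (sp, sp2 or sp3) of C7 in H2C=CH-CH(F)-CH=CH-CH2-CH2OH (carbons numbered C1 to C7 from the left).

C7 — 4 σ bonds. Steric number 4, so sp3.

sp3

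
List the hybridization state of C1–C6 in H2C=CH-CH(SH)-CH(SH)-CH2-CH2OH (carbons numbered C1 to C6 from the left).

C1 is sp2: 3 σ bonds, plus one π bond, 3 electron-density regions.
C2: 3 σ bonds, plus one π bond — 3 electron domains, sp2.
C3 is sp3: 4 σ bonds, 4 electron-density regions.
C4: 4 σ bonds; 4 regions of electron density → sp3.
C5 is sp3: 4 σ bonds, 4 electron-density regions.
C6: 4 σ bonds; 4 regions of electron density → sp3.

C1 sp2, C2 sp2, C3 sp3, C4 sp3, C5 sp3, C6 sp3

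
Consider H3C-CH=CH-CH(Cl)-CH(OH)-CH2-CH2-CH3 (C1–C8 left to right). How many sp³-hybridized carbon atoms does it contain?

C1: sp3 ✓
C2: sp2
C3: sp2
C4: sp3 ✓
C5: sp3 ✓
C6: sp3 ✓
C7: sp3 ✓
C8: sp3 ✓
C1, C4, C5, C6, C7, C8 → 6 sp3 carbons.

6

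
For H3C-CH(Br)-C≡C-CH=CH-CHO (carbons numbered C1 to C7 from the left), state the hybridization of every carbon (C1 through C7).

C1 sp3, C2 sp3, C3 sp, C4 sp, C5 sp2, C6 sp2, C7 sp2

C1: 4 σ bonds; 4 regions of electron density → sp3.
C2 carries 4 σ bonds, giving a steric number of 4, so it is sp3.
C3 (2 σ bonds, plus two π bonds) has steric number 2: sp.
C4: 2 σ bonds, plus two π bonds; 2 regions of electron density → sp.
C5: 3 σ bonds, plus one π bond — 3 electron domains, sp2.
C6: 3 σ bonds, plus one π bond — 3 electron domains, sp2.
C7: 3 σ bonds, plus one π bond; 3 regions of electron density → sp2.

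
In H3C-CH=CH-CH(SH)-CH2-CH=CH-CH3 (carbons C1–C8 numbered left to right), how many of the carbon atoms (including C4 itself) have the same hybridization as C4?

C4 is sp3 (only σ bonds).
C1: sp3 ✓
C2: sp2
C3: sp2
C4: sp3 ✓
C5: sp3 ✓
C6: sp2
C7: sp2
C8: sp3 ✓
4 carbons are sp3.

4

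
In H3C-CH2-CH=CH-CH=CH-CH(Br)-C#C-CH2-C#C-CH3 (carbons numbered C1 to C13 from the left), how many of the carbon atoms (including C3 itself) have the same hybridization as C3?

4

C3 is sp2 (one π bond).
C1: sp3
C2: sp3
C3: sp2 ✓
C4: sp2 ✓
C5: sp2 ✓
C6: sp2 ✓
C7: sp3
C8: sp
C9: sp
C10: sp3
C11: sp
C12: sp
C13: sp3
4 carbons are sp2.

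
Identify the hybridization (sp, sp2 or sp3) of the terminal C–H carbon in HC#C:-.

sp

The terminal C–H carbon has 2 σ bonds, plus two π bonds: steric number 2 → sp.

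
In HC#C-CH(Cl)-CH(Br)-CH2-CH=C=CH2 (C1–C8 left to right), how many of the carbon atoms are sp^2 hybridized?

2

C1: sp
C2: sp
C3: sp3
C4: sp3
C5: sp3
C6: sp2 ✓
C7: sp
C8: sp2 ✓
C6, C8 → 2 sp2 carbons.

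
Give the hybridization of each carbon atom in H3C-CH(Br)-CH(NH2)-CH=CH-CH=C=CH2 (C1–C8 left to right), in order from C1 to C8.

C1 sp3, C2 sp3, C3 sp3, C4 sp2, C5 sp2, C6 sp2, C7 sp, C8 sp2

C1: 4 σ bonds — 4 electron domains, sp3.
C2 — 4 σ bonds. Steric number 4, so sp3.
C3 has 4 σ bonds: steric number 4 → sp3.
C4: 3 σ bonds, plus one π bond — 3 electron domains, sp2.
C5: 3 σ bonds, plus one π bond — 3 electron domains, sp2.
C6: 3 σ bonds, plus one π bond; 3 regions of electron density → sp2.
C7 — 2 σ bonds, plus two π bonds. Steric number 2, so sp.
C8 (3 σ bonds, plus one π bond) has steric number 3: sp2.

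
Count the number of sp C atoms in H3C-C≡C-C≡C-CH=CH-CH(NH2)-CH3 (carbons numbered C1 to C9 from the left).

C1: sp3
C2: sp ✓
C3: sp ✓
C4: sp ✓
C5: sp ✓
C6: sp2
C7: sp2
C8: sp3
C9: sp3
C2, C3, C4, C5 → 4 sp carbons.

4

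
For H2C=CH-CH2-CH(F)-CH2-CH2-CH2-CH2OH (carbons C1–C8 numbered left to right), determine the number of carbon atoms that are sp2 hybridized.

2

C1: sp2 ✓
C2: sp2 ✓
C3: sp3
C4: sp3
C5: sp3
C6: sp3
C7: sp3
C8: sp3
C1, C2 → 2 sp2 carbons.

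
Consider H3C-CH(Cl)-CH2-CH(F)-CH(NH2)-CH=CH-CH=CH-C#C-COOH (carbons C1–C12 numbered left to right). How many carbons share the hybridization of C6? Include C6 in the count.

C6 is sp2 (one π bond).
C1: sp3
C2: sp3
C3: sp3
C4: sp3
C5: sp3
C6: sp2 ✓
C7: sp2 ✓
C8: sp2 ✓
C9: sp2 ✓
C10: sp
C11: sp
C12: sp2 ✓
5 carbons are sp2.

5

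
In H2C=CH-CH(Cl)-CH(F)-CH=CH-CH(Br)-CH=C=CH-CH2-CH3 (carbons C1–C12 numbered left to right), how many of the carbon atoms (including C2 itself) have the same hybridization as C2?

6

C2 is sp2 (one π bond).
C1: sp2 ✓
C2: sp2 ✓
C3: sp3
C4: sp3
C5: sp2 ✓
C6: sp2 ✓
C7: sp3
C8: sp2 ✓
C9: sp
C10: sp2 ✓
C11: sp3
C12: sp3
6 carbons are sp2.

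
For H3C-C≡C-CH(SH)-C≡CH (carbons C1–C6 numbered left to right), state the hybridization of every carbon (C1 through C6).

C1 sp3, C2 sp, C3 sp, C4 sp3, C5 sp, C6 sp

C1: 4 σ bonds; 4 regions of electron density → sp3.
C2: 2 σ bonds, plus two π bonds — 2 electron domains, sp.
C3: 2 σ bonds, plus two π bonds — 2 electron domains, sp.
C4 carries 4 σ bonds, giving a steric number of 4, so it is sp3.
C5: 2 σ bonds, plus two π bonds; 2 regions of electron density → sp.
C6 (2 σ bonds, plus two π bonds) has steric number 2: sp.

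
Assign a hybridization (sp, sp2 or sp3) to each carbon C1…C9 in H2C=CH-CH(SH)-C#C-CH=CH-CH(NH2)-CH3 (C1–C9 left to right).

C1 sp2, C2 sp2, C3 sp3, C4 sp, C5 sp, C6 sp2, C7 sp2, C8 sp3, C9 sp3

C1 — 3 σ bonds, plus one π bond. Steric number 3, so sp2.
C2 — 3 σ bonds, plus one π bond. Steric number 3, so sp2.
C3 — 4 σ bonds. Steric number 4, so sp3.
C4 (2 σ bonds, plus two π bonds) has steric number 2: sp.
C5: 2 σ bonds, plus two π bonds — 2 electron domains, sp.
C6 is sp2: 3 σ bonds, plus one π bond, 3 electron-density regions.
C7 is sp2: 3 σ bonds, plus one π bond, 3 electron-density regions.
C8 has 4 σ bonds: steric number 4 → sp3.
C9: 4 σ bonds; 4 regions of electron density → sp3.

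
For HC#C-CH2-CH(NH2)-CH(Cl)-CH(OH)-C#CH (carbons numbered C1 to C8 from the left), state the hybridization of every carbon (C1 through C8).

C1 (2 σ bonds, plus two π bonds) has steric number 2: sp.
C2: 2 σ bonds, plus two π bonds; 2 regions of electron density → sp.
C3 — 4 σ bonds. Steric number 4, so sp3.
C4 carries 4 σ bonds, giving a steric number of 4, so it is sp3.
C5 carries 4 σ bonds, giving a steric number of 4, so it is sp3.
C6 has 4 σ bonds: steric number 4 → sp3.
C7: 2 σ bonds, plus two π bonds — 2 electron domains, sp.
C8 — 2 σ bonds, plus two π bonds. Steric number 2, so sp.

C1 sp, C2 sp, C3 sp3, C4 sp3, C5 sp3, C6 sp3, C7 sp, C8 sp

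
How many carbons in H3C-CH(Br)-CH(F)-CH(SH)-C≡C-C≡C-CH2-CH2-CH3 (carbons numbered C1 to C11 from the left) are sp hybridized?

4

C1: sp3
C2: sp3
C3: sp3
C4: sp3
C5: sp ✓
C6: sp ✓
C7: sp ✓
C8: sp ✓
C9: sp3
C10: sp3
C11: sp3
C5, C6, C7, C8 → 4 sp carbons.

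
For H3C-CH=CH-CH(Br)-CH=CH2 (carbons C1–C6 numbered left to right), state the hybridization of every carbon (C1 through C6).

C1 sp3, C2 sp2, C3 sp2, C4 sp3, C5 sp2, C6 sp2

C1 (4 σ bonds) has steric number 4: sp3.
C2 is sp2: 3 σ bonds, plus one π bond, 3 electron-density regions.
C3 (3 σ bonds, plus one π bond) has steric number 3: sp2.
C4: 4 σ bonds — 4 electron domains, sp3.
C5: 3 σ bonds, plus one π bond; 3 regions of electron density → sp2.
C6 has 3 σ bonds, plus one π bond: steric number 3 → sp2.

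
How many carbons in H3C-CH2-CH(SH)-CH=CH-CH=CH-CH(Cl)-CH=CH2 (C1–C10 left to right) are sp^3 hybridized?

C1: sp3 ✓
C2: sp3 ✓
C3: sp3 ✓
C4: sp2
C5: sp2
C6: sp2
C7: sp2
C8: sp3 ✓
C9: sp2
C10: sp2
C1, C2, C3, C8 → 4 sp3 carbons.

4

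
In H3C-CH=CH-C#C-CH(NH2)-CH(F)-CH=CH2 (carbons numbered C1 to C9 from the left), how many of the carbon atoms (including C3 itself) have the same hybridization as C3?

C3 is sp2 (one π bond).
C1: sp3
C2: sp2 ✓
C3: sp2 ✓
C4: sp
C5: sp
C6: sp3
C7: sp3
C8: sp2 ✓
C9: sp2 ✓
4 carbons are sp2.

4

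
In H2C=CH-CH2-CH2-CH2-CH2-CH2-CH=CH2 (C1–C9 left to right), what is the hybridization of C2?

sp^2

C2 is sp2: 3 σ bonds, plus one π bond, 3 electron-density regions.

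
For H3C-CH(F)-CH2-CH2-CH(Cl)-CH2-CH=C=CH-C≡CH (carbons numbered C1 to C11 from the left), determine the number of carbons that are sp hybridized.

3

C1: sp3
C2: sp3
C3: sp3
C4: sp3
C5: sp3
C6: sp3
C7: sp2
C8: sp ✓
C9: sp2
C10: sp ✓
C11: sp ✓
C8, C10, C11 → 3 sp carbons.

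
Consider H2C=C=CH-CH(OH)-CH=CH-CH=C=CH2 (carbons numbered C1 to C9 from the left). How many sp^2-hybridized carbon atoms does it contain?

6

C1: sp2 ✓
C2: sp
C3: sp2 ✓
C4: sp3
C5: sp2 ✓
C6: sp2 ✓
C7: sp2 ✓
C8: sp
C9: sp2 ✓
C1, C3, C5, C6, C7, C9 → 6 sp2 carbons.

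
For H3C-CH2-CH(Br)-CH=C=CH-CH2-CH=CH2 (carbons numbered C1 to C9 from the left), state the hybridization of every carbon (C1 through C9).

C1 has 4 σ bonds: steric number 4 → sp3.
C2: 4 σ bonds — 4 electron domains, sp3.
C3 is sp3: 4 σ bonds, 4 electron-density regions.
C4 is sp2: 3 σ bonds, plus one π bond, 3 electron-density regions.
C5 carries 2 σ bonds, plus two π bonds, giving a steric number of 2, so it is sp.
C6: 3 σ bonds, plus one π bond — 3 electron domains, sp2.
C7 is sp3: 4 σ bonds, 4 electron-density regions.
C8 carries 3 σ bonds, plus one π bond, giving a steric number of 3, so it is sp2.
C9 — 3 σ bonds, plus one π bond. Steric number 3, so sp2.

C1 sp3, C2 sp3, C3 sp3, C4 sp2, C5 sp, C6 sp2, C7 sp3, C8 sp2, C9 sp2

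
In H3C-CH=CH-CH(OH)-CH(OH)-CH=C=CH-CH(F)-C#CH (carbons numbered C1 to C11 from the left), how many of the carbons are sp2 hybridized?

C1: sp3
C2: sp2 ✓
C3: sp2 ✓
C4: sp3
C5: sp3
C6: sp2 ✓
C7: sp
C8: sp2 ✓
C9: sp3
C10: sp
C11: sp
C2, C3, C6, C8 → 4 sp2 carbons.

4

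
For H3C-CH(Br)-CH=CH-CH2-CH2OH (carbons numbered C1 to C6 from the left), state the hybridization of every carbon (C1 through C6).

C1: 4 σ bonds — 4 electron domains, sp3.
C2 carries 4 σ bonds, giving a steric number of 4, so it is sp3.
C3 (3 σ bonds, plus one π bond) has steric number 3: sp2.
C4 — 3 σ bonds, plus one π bond. Steric number 3, so sp2.
C5 (4 σ bonds) has steric number 4: sp3.
C6: 4 σ bonds — 4 electron domains, sp3.

C1 sp3, C2 sp3, C3 sp2, C4 sp2, C5 sp3, C6 sp3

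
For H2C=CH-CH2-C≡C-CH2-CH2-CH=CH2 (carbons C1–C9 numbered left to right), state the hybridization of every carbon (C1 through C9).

C1: 3 σ bonds, plus one π bond; 3 regions of electron density → sp2.
C2 carries 3 σ bonds, plus one π bond, giving a steric number of 3, so it is sp2.
C3 — 4 σ bonds. Steric number 4, so sp3.
C4 (2 σ bonds, plus two π bonds) has steric number 2: sp.
C5: 2 σ bonds, plus two π bonds — 2 electron domains, sp.
C6 carries 4 σ bonds, giving a steric number of 4, so it is sp3.
C7 (4 σ bonds) has steric number 4: sp3.
C8 has 3 σ bonds, plus one π bond: steric number 3 → sp2.
C9 carries 3 σ bonds, plus one π bond, giving a steric number of 3, so it is sp2.

C1 sp2, C2 sp2, C3 sp3, C4 sp, C5 sp, C6 sp3, C7 sp3, C8 sp2, C9 sp2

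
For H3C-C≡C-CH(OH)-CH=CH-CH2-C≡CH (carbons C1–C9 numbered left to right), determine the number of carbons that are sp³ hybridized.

3

C1: sp3 ✓
C2: sp
C3: sp
C4: sp3 ✓
C5: sp2
C6: sp2
C7: sp3 ✓
C8: sp
C9: sp
C1, C4, C7 → 3 sp3 carbons.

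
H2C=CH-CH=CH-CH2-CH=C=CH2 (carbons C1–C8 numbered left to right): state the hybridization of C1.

C1: 3 σ bonds, plus one π bond; 3 regions of electron density → sp2.

sp^2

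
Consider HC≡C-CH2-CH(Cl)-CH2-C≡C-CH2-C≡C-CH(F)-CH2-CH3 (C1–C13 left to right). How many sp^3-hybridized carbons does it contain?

C1: sp
C2: sp
C3: sp3 ✓
C4: sp3 ✓
C5: sp3 ✓
C6: sp
C7: sp
C8: sp3 ✓
C9: sp
C10: sp
C11: sp3 ✓
C12: sp3 ✓
C13: sp3 ✓
C3, C4, C5, C8, C11, C12, C13 → 7 sp3 carbons.

7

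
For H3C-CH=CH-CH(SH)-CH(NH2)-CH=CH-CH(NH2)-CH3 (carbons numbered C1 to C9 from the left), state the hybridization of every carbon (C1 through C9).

C1 sp3, C2 sp2, C3 sp2, C4 sp3, C5 sp3, C6 sp2, C7 sp2, C8 sp3, C9 sp3

C1 — 4 σ bonds. Steric number 4, so sp3.
C2 (3 σ bonds, plus one π bond) has steric number 3: sp2.
C3 carries 3 σ bonds, plus one π bond, giving a steric number of 3, so it is sp2.
C4 has 4 σ bonds: steric number 4 → sp3.
C5 has 4 σ bonds: steric number 4 → sp3.
C6 — 3 σ bonds, plus one π bond. Steric number 3, so sp2.
C7 (3 σ bonds, plus one π bond) has steric number 3: sp2.
C8 — 4 σ bonds. Steric number 4, so sp3.
C9 — 4 σ bonds. Steric number 4, so sp3.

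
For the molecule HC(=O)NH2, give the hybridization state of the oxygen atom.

The oxygen atom: 1 σ bond and 2 lone pairs, plus one π bond — 3 electron domains, sp2.

sp²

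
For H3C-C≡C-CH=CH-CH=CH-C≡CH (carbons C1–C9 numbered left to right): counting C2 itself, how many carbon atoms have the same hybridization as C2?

4

C2 is sp (two π bonds).
C1: sp3
C2: sp ✓
C3: sp ✓
C4: sp2
C5: sp2
C6: sp2
C7: sp2
C8: sp ✓
C9: sp ✓
4 carbons are sp.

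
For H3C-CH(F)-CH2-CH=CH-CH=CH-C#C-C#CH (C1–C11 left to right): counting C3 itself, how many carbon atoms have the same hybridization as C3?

C3 is sp3 (only σ bonds).
C1: sp3 ✓
C2: sp3 ✓
C3: sp3 ✓
C4: sp2
C5: sp2
C6: sp2
C7: sp2
C8: sp
C9: sp
C10: sp
C11: sp
3 carbons are sp3.

3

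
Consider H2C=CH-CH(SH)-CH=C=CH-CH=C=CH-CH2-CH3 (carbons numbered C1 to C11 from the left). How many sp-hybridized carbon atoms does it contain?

2

C1: sp2
C2: sp2
C3: sp3
C4: sp2
C5: sp ✓
C6: sp2
C7: sp2
C8: sp ✓
C9: sp2
C10: sp3
C11: sp3
C5, C8 → 2 sp carbons.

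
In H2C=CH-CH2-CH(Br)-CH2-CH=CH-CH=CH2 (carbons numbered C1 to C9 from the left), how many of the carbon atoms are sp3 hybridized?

C1: sp2
C2: sp2
C3: sp3 ✓
C4: sp3 ✓
C5: sp3 ✓
C6: sp2
C7: sp2
C8: sp2
C9: sp2
C3, C4, C5 → 3 sp3 carbons.

3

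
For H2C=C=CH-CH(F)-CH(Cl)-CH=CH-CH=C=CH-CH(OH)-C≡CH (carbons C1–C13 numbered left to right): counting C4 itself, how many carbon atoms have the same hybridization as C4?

C4 is sp3 (only σ bonds).
C1: sp2
C2: sp
C3: sp2
C4: sp3 ✓
C5: sp3 ✓
C6: sp2
C7: sp2
C8: sp2
C9: sp
C10: sp2
C11: sp3 ✓
C12: sp
C13: sp
3 carbons are sp3.

3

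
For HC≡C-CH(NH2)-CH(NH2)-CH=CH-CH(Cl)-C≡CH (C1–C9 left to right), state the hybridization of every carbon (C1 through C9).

C1 sp, C2 sp, C3 sp3, C4 sp3, C5 sp2, C6 sp2, C7 sp3, C8 sp, C9 sp

C1 is sp: 2 σ bonds, plus two π bonds, 2 electron-density regions.
C2: 2 σ bonds, plus two π bonds — 2 electron domains, sp.
C3: 4 σ bonds — 4 electron domains, sp3.
C4 is sp3: 4 σ bonds, 4 electron-density regions.
C5 has 3 σ bonds, plus one π bond: steric number 3 → sp2.
C6 (3 σ bonds, plus one π bond) has steric number 3: sp2.
C7: 4 σ bonds; 4 regions of electron density → sp3.
C8: 2 σ bonds, plus two π bonds; 2 regions of electron density → sp.
C9 carries 2 σ bonds, plus two π bonds, giving a steric number of 2, so it is sp.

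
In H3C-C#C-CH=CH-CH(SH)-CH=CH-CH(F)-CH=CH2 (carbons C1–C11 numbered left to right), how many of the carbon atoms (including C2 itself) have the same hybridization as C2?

C2 is sp (two π bonds).
C1: sp3
C2: sp ✓
C3: sp ✓
C4: sp2
C5: sp2
C6: sp3
C7: sp2
C8: sp2
C9: sp3
C10: sp2
C11: sp2
2 carbons are sp.

2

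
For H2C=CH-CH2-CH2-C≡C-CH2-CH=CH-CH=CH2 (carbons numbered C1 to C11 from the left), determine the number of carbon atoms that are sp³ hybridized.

C1: sp2
C2: sp2
C3: sp3 ✓
C4: sp3 ✓
C5: sp
C6: sp
C7: sp3 ✓
C8: sp2
C9: sp2
C10: sp2
C11: sp2
C3, C4, C7 → 3 sp3 carbons.

3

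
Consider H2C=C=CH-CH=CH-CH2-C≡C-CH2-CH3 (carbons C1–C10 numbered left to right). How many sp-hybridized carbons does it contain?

C1: sp2
C2: sp ✓
C3: sp2
C4: sp2
C5: sp2
C6: sp3
C7: sp ✓
C8: sp ✓
C9: sp3
C10: sp3
C2, C7, C8 → 3 sp carbons.

3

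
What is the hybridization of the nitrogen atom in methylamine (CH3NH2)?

Three σ bonds + one lone pair = steric number 4 → sp3.

sp3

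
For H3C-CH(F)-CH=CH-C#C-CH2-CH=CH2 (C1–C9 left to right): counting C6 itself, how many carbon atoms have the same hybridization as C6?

2

C6 is sp (two π bonds).
C1: sp3
C2: sp3
C3: sp2
C4: sp2
C5: sp ✓
C6: sp ✓
C7: sp3
C8: sp2
C9: sp2
2 carbons are sp.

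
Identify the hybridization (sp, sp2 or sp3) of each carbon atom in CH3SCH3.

sp^3

Each carbon atom is sp3: 4 σ bonds, 4 electron-density regions.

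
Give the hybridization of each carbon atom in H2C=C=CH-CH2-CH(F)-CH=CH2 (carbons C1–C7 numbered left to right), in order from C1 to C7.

C1 sp2, C2 sp, C3 sp2, C4 sp3, C5 sp3, C6 sp2, C7 sp2

C1: 3 σ bonds, plus one π bond; 3 regions of electron density → sp2.
C2 is sp: 2 σ bonds, plus two π bonds, 2 electron-density regions.
C3 is sp2: 3 σ bonds, plus one π bond, 3 electron-density regions.
C4: 4 σ bonds; 4 regions of electron density → sp3.
C5 has 4 σ bonds: steric number 4 → sp3.
C6 — 3 σ bonds, plus one π bond. Steric number 3, so sp2.
C7 carries 3 σ bonds, plus one π bond, giving a steric number of 3, so it is sp2.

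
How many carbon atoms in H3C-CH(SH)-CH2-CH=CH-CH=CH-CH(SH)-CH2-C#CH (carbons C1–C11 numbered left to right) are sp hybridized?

C1: sp3
C2: sp3
C3: sp3
C4: sp2
C5: sp2
C6: sp2
C7: sp2
C8: sp3
C9: sp3
C10: sp ✓
C11: sp ✓
C10, C11 → 2 sp carbons.

2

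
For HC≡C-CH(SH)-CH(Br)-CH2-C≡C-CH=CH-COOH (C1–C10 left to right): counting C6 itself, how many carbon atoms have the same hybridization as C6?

C6 is sp (two π bonds).
C1: sp ✓
C2: sp ✓
C3: sp3
C4: sp3
C5: sp3
C6: sp ✓
C7: sp ✓
C8: sp2
C9: sp2
C10: sp2
4 carbons are sp.

4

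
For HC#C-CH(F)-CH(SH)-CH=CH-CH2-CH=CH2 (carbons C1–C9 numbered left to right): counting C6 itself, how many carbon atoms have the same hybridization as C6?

C6 is sp2 (one π bond).
C1: sp
C2: sp
C3: sp3
C4: sp3
C5: sp2 ✓
C6: sp2 ✓
C7: sp3
C8: sp2 ✓
C9: sp2 ✓
4 carbons are sp2.

4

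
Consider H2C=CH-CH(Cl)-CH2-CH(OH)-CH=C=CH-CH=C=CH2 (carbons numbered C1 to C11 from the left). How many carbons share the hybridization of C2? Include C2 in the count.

C2 is sp2 (one π bond).
C1: sp2 ✓
C2: sp2 ✓
C3: sp3
C4: sp3
C5: sp3
C6: sp2 ✓
C7: sp
C8: sp2 ✓
C9: sp2 ✓
C10: sp
C11: sp2 ✓
6 carbons are sp2.

6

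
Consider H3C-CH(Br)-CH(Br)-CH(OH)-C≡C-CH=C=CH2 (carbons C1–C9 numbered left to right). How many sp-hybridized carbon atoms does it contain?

C1: sp3
C2: sp3
C3: sp3
C4: sp3
C5: sp ✓
C6: sp ✓
C7: sp2
C8: sp ✓
C9: sp2
C5, C6, C8 → 3 sp carbons.

3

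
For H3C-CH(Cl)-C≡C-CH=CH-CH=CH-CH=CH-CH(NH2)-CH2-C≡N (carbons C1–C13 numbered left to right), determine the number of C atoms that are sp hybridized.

C1: sp3
C2: sp3
C3: sp ✓
C4: sp ✓
C5: sp2
C6: sp2
C7: sp2
C8: sp2
C9: sp2
C10: sp2
C11: sp3
C12: sp3
C13: sp ✓
C3, C4, C13 → 3 sp carbons.

3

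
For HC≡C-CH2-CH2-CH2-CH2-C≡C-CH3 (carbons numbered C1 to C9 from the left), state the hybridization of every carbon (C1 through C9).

C1 sp, C2 sp, C3 sp3, C4 sp3, C5 sp3, C6 sp3, C7 sp, C8 sp, C9 sp3

C1: 2 σ bonds, plus two π bonds; 2 regions of electron density → sp.
C2 carries 2 σ bonds, plus two π bonds, giving a steric number of 2, so it is sp.
C3: 4 σ bonds; 4 regions of electron density → sp3.
C4 (4 σ bonds) has steric number 4: sp3.
C5 is sp3: 4 σ bonds, 4 electron-density regions.
C6 — 4 σ bonds. Steric number 4, so sp3.
C7 carries 2 σ bonds, plus two π bonds, giving a steric number of 2, so it is sp.
C8 has 2 σ bonds, plus two π bonds: steric number 2 → sp.
C9 — 4 σ bonds. Steric number 4, so sp3.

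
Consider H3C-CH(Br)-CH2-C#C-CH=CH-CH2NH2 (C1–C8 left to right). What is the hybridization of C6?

sp²

C6 has 3 σ bonds, plus one π bond: steric number 3 → sp2.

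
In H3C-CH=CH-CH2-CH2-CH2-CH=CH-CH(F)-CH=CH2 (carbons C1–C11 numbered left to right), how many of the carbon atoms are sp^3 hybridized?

C1: sp3 ✓
C2: sp2
C3: sp2
C4: sp3 ✓
C5: sp3 ✓
C6: sp3 ✓
C7: sp2
C8: sp2
C9: sp3 ✓
C10: sp2
C11: sp2
C1, C4, C5, C6, C9 → 5 sp3 carbons.

5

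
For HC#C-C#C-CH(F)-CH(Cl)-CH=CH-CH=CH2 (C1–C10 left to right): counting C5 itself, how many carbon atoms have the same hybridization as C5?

2

C5 is sp3 (only σ bonds).
C1: sp
C2: sp
C3: sp
C4: sp
C5: sp3 ✓
C6: sp3 ✓
C7: sp2
C8: sp2
C9: sp2
C10: sp2
2 carbons are sp3.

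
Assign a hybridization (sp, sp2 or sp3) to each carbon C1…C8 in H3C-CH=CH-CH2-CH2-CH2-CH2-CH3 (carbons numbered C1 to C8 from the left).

C1 sp3, C2 sp2, C3 sp2, C4 sp3, C5 sp3, C6 sp3, C7 sp3, C8 sp3

C1 — 4 σ bonds. Steric number 4, so sp3.
C2 is sp2: 3 σ bonds, plus one π bond, 3 electron-density regions.
C3 is sp2: 3 σ bonds, plus one π bond, 3 electron-density regions.
C4 carries 4 σ bonds, giving a steric number of 4, so it is sp3.
C5 has 4 σ bonds: steric number 4 → sp3.
C6: 4 σ bonds — 4 electron domains, sp3.
C7 — 4 σ bonds. Steric number 4, so sp3.
C8: 4 σ bonds — 4 electron domains, sp3.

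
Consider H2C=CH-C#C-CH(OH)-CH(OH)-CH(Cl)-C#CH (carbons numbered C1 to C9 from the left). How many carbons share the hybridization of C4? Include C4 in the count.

C4 is sp (two π bonds).
C1: sp2
C2: sp2
C3: sp ✓
C4: sp ✓
C5: sp3
C6: sp3
C7: sp3
C8: sp ✓
C9: sp ✓
4 carbons are sp.

4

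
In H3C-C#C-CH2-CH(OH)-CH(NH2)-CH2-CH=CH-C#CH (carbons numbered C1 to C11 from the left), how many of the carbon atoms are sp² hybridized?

C1: sp3
C2: sp
C3: sp
C4: sp3
C5: sp3
C6: sp3
C7: sp3
C8: sp2 ✓
C9: sp2 ✓
C10: sp
C11: sp
C8, C9 → 2 sp2 carbons.

2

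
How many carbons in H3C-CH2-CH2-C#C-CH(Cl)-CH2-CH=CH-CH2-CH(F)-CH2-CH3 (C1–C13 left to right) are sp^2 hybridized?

2

C1: sp3
C2: sp3
C3: sp3
C4: sp
C5: sp
C6: sp3
C7: sp3
C8: sp2 ✓
C9: sp2 ✓
C10: sp3
C11: sp3
C12: sp3
C13: sp3
C8, C9 → 2 sp2 carbons.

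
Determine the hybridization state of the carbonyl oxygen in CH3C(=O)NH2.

The carbonyl oxygen (1 σ bond and 2 lone pairs, plus one π bond) has steric number 3: sp2.

sp2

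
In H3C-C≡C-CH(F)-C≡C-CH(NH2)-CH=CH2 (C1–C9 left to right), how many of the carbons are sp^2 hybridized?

C1: sp3
C2: sp
C3: sp
C4: sp3
C5: sp
C6: sp
C7: sp3
C8: sp2 ✓
C9: sp2 ✓
C8, C9 → 2 sp2 carbons.

2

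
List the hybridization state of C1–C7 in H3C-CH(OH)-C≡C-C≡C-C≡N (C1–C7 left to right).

C1 has 4 σ bonds: steric number 4 → sp3.
C2 carries 4 σ bonds, giving a steric number of 4, so it is sp3.
C3 carries 2 σ bonds, plus two π bonds, giving a steric number of 2, so it is sp.
C4 carries 2 σ bonds, plus two π bonds, giving a steric number of 2, so it is sp.
C5: 2 σ bonds, plus two π bonds — 2 electron domains, sp.
C6: 2 σ bonds, plus two π bonds; 2 regions of electron density → sp.
C7: 2 σ bonds, plus two π bonds — 2 electron domains, sp.

C1 sp3, C2 sp3, C3 sp, C4 sp, C5 sp, C6 sp, C7 sp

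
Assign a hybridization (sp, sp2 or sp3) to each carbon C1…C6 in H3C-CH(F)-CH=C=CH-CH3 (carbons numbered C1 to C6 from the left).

C1 sp3, C2 sp3, C3 sp2, C4 sp, C5 sp2, C6 sp3

C1: 4 σ bonds — 4 electron domains, sp3.
C2: 4 σ bonds — 4 electron domains, sp3.
C3: 3 σ bonds, plus one π bond — 3 electron domains, sp2.
C4 carries 2 σ bonds, plus two π bonds, giving a steric number of 2, so it is sp.
C5 has 3 σ bonds, plus one π bond: steric number 3 → sp2.
C6 (4 σ bonds) has steric number 4: sp3.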